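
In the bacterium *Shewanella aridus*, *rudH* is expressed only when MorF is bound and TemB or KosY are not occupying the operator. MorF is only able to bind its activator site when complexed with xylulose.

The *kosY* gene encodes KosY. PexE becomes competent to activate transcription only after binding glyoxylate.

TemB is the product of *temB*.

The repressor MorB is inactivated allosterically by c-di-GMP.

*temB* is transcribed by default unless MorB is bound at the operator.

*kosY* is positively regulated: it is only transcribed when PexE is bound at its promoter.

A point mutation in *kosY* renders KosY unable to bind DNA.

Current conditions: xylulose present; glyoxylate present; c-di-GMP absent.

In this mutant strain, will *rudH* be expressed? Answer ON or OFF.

ON

c-di-GMP is absent, so MorB is active.
With repressor MorB bound, *temB* is not transcribed.
So TemB is not produced.
KosY is non-functional in this strain, so it has no effect.
Xylulose is present, so MorF is active.
No repressor is bound and MorF is active, so *rudH* is transcribed.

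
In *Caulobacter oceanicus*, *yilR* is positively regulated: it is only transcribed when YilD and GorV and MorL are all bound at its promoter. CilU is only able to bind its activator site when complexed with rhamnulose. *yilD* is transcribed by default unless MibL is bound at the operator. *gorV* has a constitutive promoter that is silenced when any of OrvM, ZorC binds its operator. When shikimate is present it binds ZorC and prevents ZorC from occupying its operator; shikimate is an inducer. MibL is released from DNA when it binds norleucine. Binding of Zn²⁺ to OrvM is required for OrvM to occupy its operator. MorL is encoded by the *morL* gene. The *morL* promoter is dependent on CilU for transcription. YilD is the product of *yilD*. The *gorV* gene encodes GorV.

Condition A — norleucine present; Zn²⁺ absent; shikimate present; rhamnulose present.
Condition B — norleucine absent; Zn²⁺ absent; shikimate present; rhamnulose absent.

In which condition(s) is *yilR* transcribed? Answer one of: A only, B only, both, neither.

Condition A:
Norleucine is present, so MibL is inactive.
With no repressor bound, *yilD* is transcribed.
So YilD is produced and active.
Zn²⁺ is absent, so OrvM is inactive.
Shikimate is present, so ZorC is inactive.
With no repressor bound, *gorV* is transcribed.
So GorV is produced and active.
Rhamnulose is present, so CilU is active.
No repressor is bound and CilU is active, so *morL* is transcribed.
So MorL is produced and active.
No repressor is bound and YilD and GorV and MorL are active, so *yilR* is transcribed.
→ *yilR* is ON in A.
Condition B:
Norleucine is absent, so MibL is active.
With repressor MibL bound, *yilD* is not transcribed.
So YilD is not produced.
Zn²⁺ is absent, so OrvM is inactive.
Shikimate is present, so ZorC is inactive.
With no repressor bound, *gorV* is transcribed.
So GorV is produced and active.
Rhamnulose is absent, so CilU is inactive.
Required activator CilU is absent, so *morL* is not transcribed.
So MorL is not produced.
Required activator YilD is absent, so *yilR* is not transcribed.
→ *yilR* is OFF in B.

A only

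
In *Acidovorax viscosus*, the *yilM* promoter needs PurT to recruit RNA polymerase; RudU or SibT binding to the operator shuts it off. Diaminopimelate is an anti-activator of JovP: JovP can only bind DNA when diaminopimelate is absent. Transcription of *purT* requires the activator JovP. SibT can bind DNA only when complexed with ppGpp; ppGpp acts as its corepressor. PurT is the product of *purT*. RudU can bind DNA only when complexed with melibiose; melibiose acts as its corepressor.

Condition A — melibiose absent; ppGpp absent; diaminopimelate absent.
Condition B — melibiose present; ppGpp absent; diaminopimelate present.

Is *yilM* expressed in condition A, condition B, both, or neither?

Condition A:
Melibiose is absent, so RudU is inactive.
ppGpp is absent, so SibT is inactive.
Diaminopimelate is absent, so JovP is active.
No repressor is bound and JovP is active, so *purT* is transcribed.
So PurT is produced and active.
No repressor is bound and PurT is active, so *yilM* is transcribed.
→ *yilM* is ON in A.
Condition B:
Melibiose is present, so RudU is active.
ppGpp is absent, so SibT is inactive.
Diaminopimelate is present, so JovP is inactive.
Required activator JovP is absent, so *purT* is not transcribed.
So PurT is not produced.
With repressor RudU bound, *yilM* is not transcribed.
→ *yilM* is OFF in B.

A only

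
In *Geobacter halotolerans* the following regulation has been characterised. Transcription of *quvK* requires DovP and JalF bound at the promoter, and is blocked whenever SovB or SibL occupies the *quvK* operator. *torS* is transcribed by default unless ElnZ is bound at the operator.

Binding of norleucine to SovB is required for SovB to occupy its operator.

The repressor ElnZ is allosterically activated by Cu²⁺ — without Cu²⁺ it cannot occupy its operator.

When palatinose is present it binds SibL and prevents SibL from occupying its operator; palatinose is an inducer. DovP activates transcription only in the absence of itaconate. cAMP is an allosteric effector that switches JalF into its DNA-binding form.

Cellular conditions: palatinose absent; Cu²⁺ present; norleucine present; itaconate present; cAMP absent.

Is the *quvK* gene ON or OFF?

OFF

Itaconate is present, so DovP is inactive.
Norleucine is present, so SovB is active.
cAMP is absent, so JalF is inactive.
Palatinose is absent, so SibL is active.
With repressor SovB bound, *quvK* is not transcribed.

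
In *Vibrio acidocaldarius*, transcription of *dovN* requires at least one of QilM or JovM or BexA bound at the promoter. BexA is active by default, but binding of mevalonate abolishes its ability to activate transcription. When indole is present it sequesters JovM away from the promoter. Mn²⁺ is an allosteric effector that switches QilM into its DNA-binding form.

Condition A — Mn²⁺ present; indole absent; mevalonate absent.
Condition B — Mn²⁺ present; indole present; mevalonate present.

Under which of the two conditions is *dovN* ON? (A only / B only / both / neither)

both

Condition A:
Mn²⁺ is present, so QilM is active.
Indole is absent, so JovM is active.
Mevalonate is absent, so BexA is active.
Activator QilM is present, so *dovN* is transcribed.
→ *dovN* is ON in A.
Condition B:
Mn²⁺ is present, so QilM is active.
Indole is present, so JovM is inactive.
Mevalonate is present, so BexA is inactive.
Activator QilM is present, so *dovN* is transcribed.
→ *dovN* is ON in B.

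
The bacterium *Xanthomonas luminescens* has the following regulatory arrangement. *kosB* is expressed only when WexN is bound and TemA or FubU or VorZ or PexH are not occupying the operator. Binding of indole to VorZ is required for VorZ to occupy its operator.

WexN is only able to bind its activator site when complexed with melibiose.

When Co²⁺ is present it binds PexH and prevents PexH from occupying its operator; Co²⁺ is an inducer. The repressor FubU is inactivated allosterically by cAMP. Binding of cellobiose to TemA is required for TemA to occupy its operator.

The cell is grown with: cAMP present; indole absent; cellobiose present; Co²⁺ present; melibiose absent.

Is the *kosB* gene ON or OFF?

Cellobiose is present, so TemA is active.
Melibiose is absent, so WexN is inactive.
cAMP is present, so FubU is inactive.
Indole is absent, so VorZ is inactive.
Co²⁺ is present, so PexH is inactive.
With repressor TemA bound, *kosB* is not transcribed.

OFF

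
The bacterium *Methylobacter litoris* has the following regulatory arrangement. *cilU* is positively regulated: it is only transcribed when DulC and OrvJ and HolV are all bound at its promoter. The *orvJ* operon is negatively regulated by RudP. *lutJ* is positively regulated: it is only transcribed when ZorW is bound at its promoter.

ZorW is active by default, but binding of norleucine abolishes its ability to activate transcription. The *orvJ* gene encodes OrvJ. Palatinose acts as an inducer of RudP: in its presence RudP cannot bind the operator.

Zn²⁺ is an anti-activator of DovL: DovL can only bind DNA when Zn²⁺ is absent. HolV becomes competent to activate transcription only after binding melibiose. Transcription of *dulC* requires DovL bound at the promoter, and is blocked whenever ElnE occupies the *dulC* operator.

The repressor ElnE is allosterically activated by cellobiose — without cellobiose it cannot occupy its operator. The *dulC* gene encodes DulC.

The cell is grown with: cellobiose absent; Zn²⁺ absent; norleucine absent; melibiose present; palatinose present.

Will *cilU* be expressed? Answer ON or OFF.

Zn²⁺ is absent, so DovL is active.
Cellobiose is absent, so ElnE is inactive.
No repressor is bound and DovL is active, so *dulC* is transcribed.
So DulC is produced and active.
Palatinose is present, so RudP is inactive.
With no repressor bound, *orvJ* is transcribed.
So OrvJ is produced and active.
Melibiose is present, so HolV is active.
No repressor is bound and DulC and OrvJ and HolV are active, so *cilU* is transcribed.

ON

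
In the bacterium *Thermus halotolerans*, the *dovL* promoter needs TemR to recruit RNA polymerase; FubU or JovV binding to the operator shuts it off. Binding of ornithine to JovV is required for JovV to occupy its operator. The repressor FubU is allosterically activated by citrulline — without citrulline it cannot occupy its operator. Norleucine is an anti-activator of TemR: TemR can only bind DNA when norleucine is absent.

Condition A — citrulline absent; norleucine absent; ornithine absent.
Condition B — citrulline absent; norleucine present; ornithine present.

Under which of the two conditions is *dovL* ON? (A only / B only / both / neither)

A only

Condition A:
Citrulline is absent, so FubU is inactive.
Norleucine is absent, so TemR is active.
Ornithine is absent, so JovV is inactive.
No repressor is bound and TemR is active, so *dovL* is transcribed.
→ *dovL* is ON in A.
Condition B:
Citrulline is absent, so FubU is inactive.
Norleucine is present, so TemR is inactive.
Ornithine is present, so JovV is active.
With repressor JovV bound, *dovL* is not transcribed.
→ *dovL* is OFF in B.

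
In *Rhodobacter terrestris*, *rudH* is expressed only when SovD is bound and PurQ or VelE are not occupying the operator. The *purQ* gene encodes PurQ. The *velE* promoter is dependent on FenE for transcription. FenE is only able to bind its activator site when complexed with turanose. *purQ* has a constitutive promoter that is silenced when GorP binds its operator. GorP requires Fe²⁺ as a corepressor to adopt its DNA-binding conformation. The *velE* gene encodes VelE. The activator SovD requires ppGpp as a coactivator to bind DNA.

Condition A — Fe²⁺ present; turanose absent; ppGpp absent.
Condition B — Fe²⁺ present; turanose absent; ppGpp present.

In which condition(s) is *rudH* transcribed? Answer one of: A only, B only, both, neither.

Condition A:
Fe²⁺ is present, so GorP is active.
With repressor GorP bound, *purQ* is not transcribed.
So PurQ is not produced.
Turanose is absent, so FenE is inactive.
Required activator FenE is absent, so *velE* is not transcribed.
So VelE is not produced.
ppGpp is absent, so SovD is inactive.
Required activator SovD is absent, so *rudH* is not transcribed.
→ *rudH* is OFF in A.
Condition B:
Fe²⁺ is present, so GorP is active.
With repressor GorP bound, *purQ* is not transcribed.
So PurQ is not produced.
Turanose is absent, so FenE is inactive.
Required activator FenE is absent, so *velE* is not transcribed.
So VelE is not produced.
ppGpp is present, so SovD is active.
No repressor is bound and SovD is active, so *rudH* is transcribed.
→ *rudH* is ON in B.

B only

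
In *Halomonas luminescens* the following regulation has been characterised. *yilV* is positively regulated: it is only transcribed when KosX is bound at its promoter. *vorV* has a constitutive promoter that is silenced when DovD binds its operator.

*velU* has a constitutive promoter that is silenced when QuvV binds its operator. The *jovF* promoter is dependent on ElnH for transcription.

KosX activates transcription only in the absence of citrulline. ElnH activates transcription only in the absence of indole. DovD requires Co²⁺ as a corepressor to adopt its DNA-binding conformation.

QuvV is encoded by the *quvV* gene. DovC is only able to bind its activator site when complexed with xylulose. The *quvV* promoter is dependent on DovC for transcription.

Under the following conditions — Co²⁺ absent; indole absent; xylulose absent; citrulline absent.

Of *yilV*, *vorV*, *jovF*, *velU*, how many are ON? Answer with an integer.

4

Citrulline is absent, so KosX is active.
No repressor is bound and KosX is active, so *yilV* is transcribed.
→ *yilV* is ON.
Co²⁺ is absent, so DovD is inactive.
With no repressor bound, *vorV* is transcribed.
→ *vorV* is ON.
Indole is absent, so ElnH is active.
No repressor is bound and ElnH is active, so *jovF* is transcribed.
→ *jovF* is ON.
Xylulose is absent, so DovC is inactive.
Required activator DovC is absent, so *quvV* is not transcribed.
So QuvV is not produced.
With no repressor bound, *velU* is transcribed.
→ *velU* is ON.
4 of the 4 genes are transcribed.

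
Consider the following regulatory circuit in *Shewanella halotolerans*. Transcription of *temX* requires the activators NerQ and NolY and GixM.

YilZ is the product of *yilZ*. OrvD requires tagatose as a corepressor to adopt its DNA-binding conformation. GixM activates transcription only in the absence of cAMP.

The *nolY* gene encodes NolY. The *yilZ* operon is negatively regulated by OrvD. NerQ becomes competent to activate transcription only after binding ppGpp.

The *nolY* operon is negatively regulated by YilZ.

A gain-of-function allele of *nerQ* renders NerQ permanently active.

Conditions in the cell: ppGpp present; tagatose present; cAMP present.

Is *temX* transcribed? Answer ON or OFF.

OFF

NerQ is constitutively active in this strain.
Tagatose is present, so OrvD is active.
With repressor OrvD bound, *yilZ* is not transcribed.
So YilZ is not produced.
With no repressor bound, *nolY* is transcribed.
So NolY is produced and active.
cAMP is present, so GixM is inactive.
Required activator GixM is absent, so *temX* is not transcribed.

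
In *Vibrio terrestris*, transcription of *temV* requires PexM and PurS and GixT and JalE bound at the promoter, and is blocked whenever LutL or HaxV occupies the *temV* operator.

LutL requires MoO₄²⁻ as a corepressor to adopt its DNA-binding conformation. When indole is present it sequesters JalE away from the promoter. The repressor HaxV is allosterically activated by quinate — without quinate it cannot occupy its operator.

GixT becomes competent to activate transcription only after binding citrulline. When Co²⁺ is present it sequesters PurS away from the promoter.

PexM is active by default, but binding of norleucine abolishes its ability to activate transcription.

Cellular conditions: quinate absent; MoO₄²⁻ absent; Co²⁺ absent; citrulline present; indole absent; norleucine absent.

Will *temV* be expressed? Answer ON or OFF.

Norleucine is absent, so PexM is active.
MoO₄²⁻ is absent, so LutL is inactive.
Co²⁺ is absent, so PurS is active.
Citrulline is present, so GixT is active.
Quinate is absent, so HaxV is inactive.
Indole is absent, so JalE is active.
No repressor is bound and PexM and PurS and GixT and JalE are active, so *temV* is transcribed.

ON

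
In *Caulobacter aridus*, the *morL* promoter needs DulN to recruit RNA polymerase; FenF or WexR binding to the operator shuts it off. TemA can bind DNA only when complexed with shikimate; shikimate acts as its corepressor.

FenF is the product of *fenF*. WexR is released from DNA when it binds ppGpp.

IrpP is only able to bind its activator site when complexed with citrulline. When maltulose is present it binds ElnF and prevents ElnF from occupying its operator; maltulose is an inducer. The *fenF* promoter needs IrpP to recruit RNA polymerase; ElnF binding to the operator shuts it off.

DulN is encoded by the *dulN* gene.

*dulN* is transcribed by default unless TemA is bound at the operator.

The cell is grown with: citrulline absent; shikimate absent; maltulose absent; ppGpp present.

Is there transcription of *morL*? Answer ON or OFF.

Shikimate is absent, so TemA is inactive.
With no repressor bound, *dulN* is transcribed.
So DulN is produced and active.
Citrulline is absent, so IrpP is inactive.
Maltulose is absent, so ElnF is active.
With repressor ElnF bound, *fenF* is not transcribed.
So FenF is not produced.
ppGpp is present, so WexR is inactive.
No repressor is bound and DulN is active, so *morL* is transcribed.

ON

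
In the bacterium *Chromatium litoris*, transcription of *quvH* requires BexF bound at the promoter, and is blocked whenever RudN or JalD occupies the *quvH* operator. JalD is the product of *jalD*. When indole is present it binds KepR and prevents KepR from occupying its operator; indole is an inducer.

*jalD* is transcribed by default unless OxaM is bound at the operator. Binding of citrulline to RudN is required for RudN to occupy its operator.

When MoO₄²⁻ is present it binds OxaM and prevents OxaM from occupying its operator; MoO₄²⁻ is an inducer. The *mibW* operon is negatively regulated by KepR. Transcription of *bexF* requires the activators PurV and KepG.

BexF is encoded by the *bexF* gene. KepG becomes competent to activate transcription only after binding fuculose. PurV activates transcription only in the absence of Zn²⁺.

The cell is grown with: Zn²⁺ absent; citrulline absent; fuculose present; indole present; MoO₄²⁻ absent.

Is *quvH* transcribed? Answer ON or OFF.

Zn²⁺ is absent, so PurV is active.
Fuculose is present, so KepG is active.
No repressor is bound and PurV and KepG are active, so *bexF* is transcribed.
So BexF is produced and active.
Citrulline is absent, so RudN is inactive.
MoO₄²⁻ is absent, so OxaM is active.
With repressor OxaM bound, *jalD* is not transcribed.
So JalD is not produced.
No repressor is bound and BexF is active, so *quvH* is transcribed.

ON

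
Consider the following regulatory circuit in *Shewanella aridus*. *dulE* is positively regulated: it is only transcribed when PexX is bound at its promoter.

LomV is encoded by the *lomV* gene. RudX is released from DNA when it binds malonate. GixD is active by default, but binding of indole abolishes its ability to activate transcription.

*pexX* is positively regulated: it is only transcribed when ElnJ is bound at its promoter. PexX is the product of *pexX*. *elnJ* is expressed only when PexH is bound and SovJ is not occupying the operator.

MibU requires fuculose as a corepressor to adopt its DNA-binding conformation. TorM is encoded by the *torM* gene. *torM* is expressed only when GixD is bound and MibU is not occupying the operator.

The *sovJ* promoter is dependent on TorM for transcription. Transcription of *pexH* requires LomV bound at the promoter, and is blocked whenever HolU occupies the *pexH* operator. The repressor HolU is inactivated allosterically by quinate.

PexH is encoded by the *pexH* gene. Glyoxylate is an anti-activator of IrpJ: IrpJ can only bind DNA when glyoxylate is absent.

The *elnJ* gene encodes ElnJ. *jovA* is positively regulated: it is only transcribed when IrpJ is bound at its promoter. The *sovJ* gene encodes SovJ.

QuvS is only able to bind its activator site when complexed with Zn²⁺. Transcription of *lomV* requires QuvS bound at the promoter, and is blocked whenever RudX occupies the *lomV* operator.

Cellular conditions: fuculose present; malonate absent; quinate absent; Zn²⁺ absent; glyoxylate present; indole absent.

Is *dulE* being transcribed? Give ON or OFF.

OFF

Zn²⁺ is absent, so QuvS is inactive.
Malonate is absent, so RudX is active.
With repressor RudX bound, *lomV* is not transcribed.
So LomV is not produced.
Quinate is absent, so HolU is active.
With repressor HolU bound, *pexH* is not transcribed.
So PexH is not produced.
Fuculose is present, so MibU is active.
Indole is absent, so GixD is active.
With repressor MibU bound, *torM* is not transcribed.
So TorM is not produced.
Required activator TorM is absent, so *sovJ* is not transcribed.
So SovJ is not produced.
Required activator PexH is absent, so *elnJ* is not transcribed.
So ElnJ is not produced.
Required activator ElnJ is absent, so *pexX* is not transcribed.
So PexX is not produced.
Required activator PexX is absent, so *dulE* is not transcribed.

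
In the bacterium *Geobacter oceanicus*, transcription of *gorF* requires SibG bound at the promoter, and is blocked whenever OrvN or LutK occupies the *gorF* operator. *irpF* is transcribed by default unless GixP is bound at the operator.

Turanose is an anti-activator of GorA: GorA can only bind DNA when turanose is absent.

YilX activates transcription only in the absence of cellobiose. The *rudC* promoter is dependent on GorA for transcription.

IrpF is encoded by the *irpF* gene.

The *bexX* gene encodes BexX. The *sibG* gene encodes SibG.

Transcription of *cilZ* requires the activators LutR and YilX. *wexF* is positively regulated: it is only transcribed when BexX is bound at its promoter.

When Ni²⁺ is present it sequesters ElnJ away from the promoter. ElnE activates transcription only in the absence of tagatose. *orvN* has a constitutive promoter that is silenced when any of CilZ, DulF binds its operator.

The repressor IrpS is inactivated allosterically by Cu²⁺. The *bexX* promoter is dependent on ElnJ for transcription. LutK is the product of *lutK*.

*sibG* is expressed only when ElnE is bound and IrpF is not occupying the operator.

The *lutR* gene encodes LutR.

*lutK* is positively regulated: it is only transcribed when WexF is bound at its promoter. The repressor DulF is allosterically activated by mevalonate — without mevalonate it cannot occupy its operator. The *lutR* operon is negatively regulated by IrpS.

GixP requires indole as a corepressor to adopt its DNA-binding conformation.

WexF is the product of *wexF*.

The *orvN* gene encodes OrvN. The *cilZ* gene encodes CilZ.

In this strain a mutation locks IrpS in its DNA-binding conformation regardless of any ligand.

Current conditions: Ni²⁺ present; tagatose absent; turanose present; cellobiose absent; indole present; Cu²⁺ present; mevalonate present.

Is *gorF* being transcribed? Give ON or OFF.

Indole is present, so GixP is active.
With repressor GixP bound, *irpF* is not transcribed.
So IrpF is not produced.
Tagatose is absent, so ElnE is active.
No repressor is bound and ElnE is active, so *sibG* is transcribed.
So SibG is produced and active.
IrpS is constitutively active in this strain.
With repressor IrpS bound, *lutR* is not transcribed.
So LutR is not produced.
Cellobiose is absent, so YilX is active.
Required activator LutR is absent, so *cilZ* is not transcribed.
So CilZ is not produced.
Mevalonate is present, so DulF is active.
With repressor DulF bound, *orvN* is not transcribed.
So OrvN is not produced.
Ni²⁺ is present, so ElnJ is inactive.
Required activator ElnJ is absent, so *bexX* is not transcribed.
So BexX is not produced.
Required activator BexX is absent, so *wexF* is not transcribed.
So WexF is not produced.
Required activator WexF is absent, so *lutK* is not transcribed.
So LutK is not produced.
No repressor is bound and SibG is active, so *gorF* is transcribed.

ON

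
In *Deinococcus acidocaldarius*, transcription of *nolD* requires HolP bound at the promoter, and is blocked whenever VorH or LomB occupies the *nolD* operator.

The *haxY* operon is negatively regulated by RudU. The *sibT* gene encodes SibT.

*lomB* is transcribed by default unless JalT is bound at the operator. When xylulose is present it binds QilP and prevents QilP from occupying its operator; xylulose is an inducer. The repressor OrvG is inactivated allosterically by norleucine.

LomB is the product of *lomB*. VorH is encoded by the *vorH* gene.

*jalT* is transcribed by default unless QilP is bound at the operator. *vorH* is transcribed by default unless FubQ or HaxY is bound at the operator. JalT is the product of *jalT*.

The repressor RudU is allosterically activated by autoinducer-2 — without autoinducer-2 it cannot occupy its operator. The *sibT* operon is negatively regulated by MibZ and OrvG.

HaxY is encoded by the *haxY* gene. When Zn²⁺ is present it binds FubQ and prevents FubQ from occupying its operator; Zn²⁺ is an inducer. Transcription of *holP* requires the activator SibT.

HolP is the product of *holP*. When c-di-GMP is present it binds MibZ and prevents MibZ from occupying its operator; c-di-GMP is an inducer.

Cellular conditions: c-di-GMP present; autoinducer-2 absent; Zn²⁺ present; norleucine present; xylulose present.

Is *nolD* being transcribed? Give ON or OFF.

c-di-GMP is present, so MibZ is inactive.
Norleucine is present, so OrvG is inactive.
With no repressor bound, *sibT* is transcribed.
So SibT is produced and active.
No repressor is bound and SibT is active, so *holP* is transcribed.
So HolP is produced and active.
Zn²⁺ is present, so FubQ is inactive.
Autoinducer-2 is absent, so RudU is inactive.
With no repressor bound, *haxY* is transcribed.
So HaxY is produced and active.
With repressor HaxY bound, *vorH* is not transcribed.
So VorH is not produced.
Xylulose is present, so QilP is inactive.
With no repressor bound, *jalT* is transcribed.
So JalT is produced and active.
With repressor JalT bound, *lomB* is not transcribed.
So LomB is not produced.
No repressor is bound and HolP is active, so *nolD* is transcribed.

ON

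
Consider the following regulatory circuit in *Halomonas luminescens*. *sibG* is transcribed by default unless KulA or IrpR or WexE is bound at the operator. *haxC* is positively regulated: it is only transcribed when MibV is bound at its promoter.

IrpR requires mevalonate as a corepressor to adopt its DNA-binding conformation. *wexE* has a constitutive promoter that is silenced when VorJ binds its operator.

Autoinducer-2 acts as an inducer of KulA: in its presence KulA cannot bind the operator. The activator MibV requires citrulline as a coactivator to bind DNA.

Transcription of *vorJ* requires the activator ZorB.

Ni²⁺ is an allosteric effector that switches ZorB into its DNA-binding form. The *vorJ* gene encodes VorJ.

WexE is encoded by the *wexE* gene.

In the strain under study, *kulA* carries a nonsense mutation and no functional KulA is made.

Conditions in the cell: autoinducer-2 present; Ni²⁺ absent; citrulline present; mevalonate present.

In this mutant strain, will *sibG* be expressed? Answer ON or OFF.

OFF

KulA is non-functional in this strain, so it has no effect.
Mevalonate is present, so IrpR is active.
Ni²⁺ is absent, so ZorB is inactive.
Required activator ZorB is absent, so *vorJ* is not transcribed.
So VorJ is not produced.
With no repressor bound, *wexE* is transcribed.
So WexE is produced and active.
With repressor IrpR bound, *sibG* is not transcribed.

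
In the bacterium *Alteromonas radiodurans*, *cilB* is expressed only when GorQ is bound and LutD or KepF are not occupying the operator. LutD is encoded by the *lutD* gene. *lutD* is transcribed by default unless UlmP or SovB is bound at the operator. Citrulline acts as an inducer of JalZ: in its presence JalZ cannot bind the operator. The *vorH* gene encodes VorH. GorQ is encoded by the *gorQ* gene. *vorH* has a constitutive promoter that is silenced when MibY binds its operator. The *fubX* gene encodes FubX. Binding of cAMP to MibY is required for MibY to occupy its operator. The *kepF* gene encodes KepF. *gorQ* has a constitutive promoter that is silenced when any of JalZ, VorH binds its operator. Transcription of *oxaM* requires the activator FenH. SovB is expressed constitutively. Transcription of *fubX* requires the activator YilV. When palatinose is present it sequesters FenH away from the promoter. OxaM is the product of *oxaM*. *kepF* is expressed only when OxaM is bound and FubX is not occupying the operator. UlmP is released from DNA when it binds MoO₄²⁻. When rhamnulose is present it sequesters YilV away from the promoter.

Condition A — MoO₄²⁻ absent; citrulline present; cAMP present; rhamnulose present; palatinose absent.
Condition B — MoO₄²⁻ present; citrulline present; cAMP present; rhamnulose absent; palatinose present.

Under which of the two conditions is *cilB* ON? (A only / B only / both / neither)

Condition A:
MoO₄²⁻ is absent, so UlmP is active.
SovB is produced constitutively and is active.
With repressor UlmP bound, *lutD* is not transcribed.
So LutD is not produced.
Citrulline is present, so JalZ is inactive.
cAMP is present, so MibY is active.
With repressor MibY bound, *vorH* is not transcribed.
So VorH is not produced.
With no repressor bound, *gorQ* is transcribed.
So GorQ is produced and active.
Rhamnulose is present, so YilV is inactive.
Required activator YilV is absent, so *fubX* is not transcribed.
So FubX is not produced.
Palatinose is absent, so FenH is active.
No repressor is bound and FenH is active, so *oxaM* is transcribed.
So OxaM is produced and active.
No repressor is bound and OxaM is active, so *kepF* is transcribed.
So KepF is produced and active.
With repressor KepF bound, *cilB* is not transcribed.
→ *cilB* is OFF in A.
Condition B:
MoO₄²⁻ is present, so UlmP is inactive.
SovB is produced constitutively and is active.
With repressor SovB bound, *lutD* is not transcribed.
So LutD is not produced.
Citrulline is present, so JalZ is inactive.
cAMP is present, so MibY is active.
With repressor MibY bound, *vorH* is not transcribed.
So VorH is not produced.
With no repressor bound, *gorQ* is transcribed.
So GorQ is produced and active.
Rhamnulose is absent, so YilV is active.
No repressor is bound and YilV is active, so *fubX* is transcribed.
So FubX is produced and active.
Palatinose is present, so FenH is inactive.
Required activator FenH is absent, so *oxaM* is not transcribed.
So OxaM is not produced.
With repressor FubX bound, *kepF* is not transcribed.
So KepF is not produced.
No repressor is bound and GorQ is active, so *cilB* is transcribed.
→ *cilB* is ON in B.

B only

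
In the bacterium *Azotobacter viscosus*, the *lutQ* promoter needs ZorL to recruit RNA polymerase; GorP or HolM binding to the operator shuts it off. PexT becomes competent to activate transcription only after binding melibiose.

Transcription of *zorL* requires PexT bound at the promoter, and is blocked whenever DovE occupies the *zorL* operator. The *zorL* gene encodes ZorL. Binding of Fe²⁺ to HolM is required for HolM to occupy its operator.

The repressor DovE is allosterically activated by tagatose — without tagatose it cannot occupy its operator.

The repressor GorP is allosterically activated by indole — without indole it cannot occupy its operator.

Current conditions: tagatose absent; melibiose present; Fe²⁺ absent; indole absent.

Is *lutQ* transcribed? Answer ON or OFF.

ON

Indole is absent, so GorP is inactive.
Tagatose is absent, so DovE is inactive.
Melibiose is present, so PexT is active.
No repressor is bound and PexT is active, so *zorL* is transcribed.
So ZorL is produced and active.
Fe²⁺ is absent, so HolM is inactive.
No repressor is bound and ZorL is active, so *lutQ* is transcribed.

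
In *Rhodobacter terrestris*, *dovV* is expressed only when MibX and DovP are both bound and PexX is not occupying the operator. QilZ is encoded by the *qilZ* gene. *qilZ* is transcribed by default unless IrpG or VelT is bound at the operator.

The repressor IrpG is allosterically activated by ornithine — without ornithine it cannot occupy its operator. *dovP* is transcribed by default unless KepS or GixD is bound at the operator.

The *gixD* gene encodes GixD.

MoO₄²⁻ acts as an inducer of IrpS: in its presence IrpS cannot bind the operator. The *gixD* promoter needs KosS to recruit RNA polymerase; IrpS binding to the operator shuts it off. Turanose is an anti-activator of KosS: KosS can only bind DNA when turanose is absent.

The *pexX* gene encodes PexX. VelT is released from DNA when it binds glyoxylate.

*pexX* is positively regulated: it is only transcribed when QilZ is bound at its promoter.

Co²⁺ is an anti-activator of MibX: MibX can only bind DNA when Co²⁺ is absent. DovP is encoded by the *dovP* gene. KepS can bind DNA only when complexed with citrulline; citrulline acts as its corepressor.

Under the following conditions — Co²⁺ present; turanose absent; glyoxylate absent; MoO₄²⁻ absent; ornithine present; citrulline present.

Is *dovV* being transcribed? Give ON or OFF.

OFF

Co²⁺ is present, so MibX is inactive.
Citrulline is present, so KepS is active.
MoO₄²⁻ is absent, so IrpS is active.
Turanose is absent, so KosS is active.
With repressor IrpS bound, *gixD* is not transcribed.
So GixD is not produced.
With repressor KepS bound, *dovP* is not transcribed.
So DovP is not produced.
Ornithine is present, so IrpG is active.
Glyoxylate is absent, so VelT is active.
With repressor IrpG bound, *qilZ* is not transcribed.
So QilZ is not produced.
Required activator QilZ is absent, so *pexX* is not transcribed.
So PexX is not produced.
Required activator MibX is absent, so *dovV* is not transcribed.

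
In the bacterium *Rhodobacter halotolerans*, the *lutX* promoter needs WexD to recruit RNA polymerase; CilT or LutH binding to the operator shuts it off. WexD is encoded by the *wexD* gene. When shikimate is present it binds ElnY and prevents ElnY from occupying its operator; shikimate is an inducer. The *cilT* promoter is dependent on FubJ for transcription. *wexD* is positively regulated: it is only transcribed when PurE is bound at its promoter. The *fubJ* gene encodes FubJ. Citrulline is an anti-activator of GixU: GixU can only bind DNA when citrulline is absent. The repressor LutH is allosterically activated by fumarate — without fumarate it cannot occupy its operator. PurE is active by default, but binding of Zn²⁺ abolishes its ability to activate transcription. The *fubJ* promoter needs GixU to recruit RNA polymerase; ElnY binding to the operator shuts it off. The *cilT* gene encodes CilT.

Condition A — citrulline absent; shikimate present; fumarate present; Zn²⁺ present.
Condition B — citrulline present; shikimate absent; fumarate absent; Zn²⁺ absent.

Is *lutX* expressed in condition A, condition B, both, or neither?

Condition A:
Citrulline is absent, so GixU is active.
Shikimate is present, so ElnY is inactive.
No repressor is bound and GixU is active, so *fubJ* is transcribed.
So FubJ is produced and active.
No repressor is bound and FubJ is active, so *cilT* is transcribed.
So CilT is produced and active.
Fumarate is present, so LutH is active.
Zn²⁺ is present, so PurE is inactive.
Required activator PurE is absent, so *wexD* is not transcribed.
So WexD is not produced.
With repressor CilT bound, *lutX* is not transcribed.
→ *lutX* is OFF in A.
Condition B:
Citrulline is present, so GixU is inactive.
Shikimate is absent, so ElnY is active.
With repressor ElnY bound, *fubJ* is not transcribed.
So FubJ is not produced.
Required activator FubJ is absent, so *cilT* is not transcribed.
So CilT is not produced.
Fumarate is absent, so LutH is inactive.
Zn²⁺ is absent, so PurE is active.
No repressor is bound and PurE is active, so *wexD* is transcribed.
So WexD is produced and active.
No repressor is bound and WexD is active, so *lutX* is transcribed.
→ *lutX* is ON in B.

B only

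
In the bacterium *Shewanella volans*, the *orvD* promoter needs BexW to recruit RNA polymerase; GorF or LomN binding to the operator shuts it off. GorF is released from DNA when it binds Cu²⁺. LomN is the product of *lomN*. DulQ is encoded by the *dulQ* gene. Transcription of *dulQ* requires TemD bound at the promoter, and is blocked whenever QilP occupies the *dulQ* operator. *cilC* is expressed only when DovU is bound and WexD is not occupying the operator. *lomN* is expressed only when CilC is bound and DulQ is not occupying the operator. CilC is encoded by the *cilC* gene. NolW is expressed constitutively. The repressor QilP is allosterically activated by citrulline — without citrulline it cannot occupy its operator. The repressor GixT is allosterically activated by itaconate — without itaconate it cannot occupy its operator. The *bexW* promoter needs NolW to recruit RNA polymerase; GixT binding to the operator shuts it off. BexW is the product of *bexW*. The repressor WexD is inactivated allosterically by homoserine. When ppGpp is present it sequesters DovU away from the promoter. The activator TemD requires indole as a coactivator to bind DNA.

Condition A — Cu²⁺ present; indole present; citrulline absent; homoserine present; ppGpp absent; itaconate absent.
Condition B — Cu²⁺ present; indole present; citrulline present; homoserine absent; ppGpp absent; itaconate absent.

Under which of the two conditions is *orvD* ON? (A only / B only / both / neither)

Condition A:
Cu²⁺ is present, so GorF is inactive.
Indole is present, so TemD is active.
Citrulline is absent, so QilP is inactive.
No repressor is bound and TemD is active, so *dulQ* is transcribed.
So DulQ is produced and active.
Homoserine is present, so WexD is inactive.
ppGpp is absent, so DovU is active.
No repressor is bound and DovU is active, so *cilC* is transcribed.
So CilC is produced and active.
With repressor DulQ bound, *lomN* is not transcribed.
So LomN is not produced.
Itaconate is absent, so GixT is inactive.
NolW is produced constitutively and is active.
No repressor is bound and NolW is active, so *bexW* is transcribed.
So BexW is produced and active.
No repressor is bound and BexW is active, so *orvD* is transcribed.
→ *orvD* is ON in A.
Condition B:
Cu²⁺ is present, so GorF is inactive.
Indole is present, so TemD is active.
Citrulline is present, so QilP is active.
With repressor QilP bound, *dulQ* is not transcribed.
So DulQ is not produced.
Homoserine is absent, so WexD is active.
ppGpp is absent, so DovU is active.
With repressor WexD bound, *cilC* is not transcribed.
So CilC is not produced.
Required activator CilC is absent, so *lomN* is not transcribed.
So LomN is not produced.
Itaconate is absent, so GixT is inactive.
NolW is produced constitutively and is active.
No repressor is bound and NolW is active, so *bexW* is transcribed.
So BexW is produced and active.
No repressor is bound and BexW is active, so *orvD* is transcribed.
→ *orvD* is ON in B.

both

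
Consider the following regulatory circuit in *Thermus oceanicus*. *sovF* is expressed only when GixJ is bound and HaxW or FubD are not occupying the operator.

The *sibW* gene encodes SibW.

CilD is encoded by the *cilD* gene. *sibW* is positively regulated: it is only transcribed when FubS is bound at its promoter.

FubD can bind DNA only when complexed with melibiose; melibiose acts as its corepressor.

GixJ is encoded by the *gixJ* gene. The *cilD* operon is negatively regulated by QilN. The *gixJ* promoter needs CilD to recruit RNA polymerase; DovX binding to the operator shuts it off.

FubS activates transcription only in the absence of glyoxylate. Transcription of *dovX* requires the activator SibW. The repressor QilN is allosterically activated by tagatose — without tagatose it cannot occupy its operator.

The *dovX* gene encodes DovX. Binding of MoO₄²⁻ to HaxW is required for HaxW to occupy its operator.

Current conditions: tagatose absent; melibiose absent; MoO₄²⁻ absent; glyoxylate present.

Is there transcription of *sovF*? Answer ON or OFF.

Tagatose is absent, so QilN is inactive.
With no repressor bound, *cilD* is transcribed.
So CilD is produced and active.
Glyoxylate is present, so FubS is inactive.
Required activator FubS is absent, so *sibW* is not transcribed.
So SibW is not produced.
Required activator SibW is absent, so *dovX* is not transcribed.
So DovX is not produced.
No repressor is bound and CilD is active, so *gixJ* is transcribed.
So GixJ is produced and active.
MoO₄²⁻ is absent, so HaxW is inactive.
Melibiose is absent, so FubD is inactive.
No repressor is bound and GixJ is active, so *sovF* is transcribed.

ON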